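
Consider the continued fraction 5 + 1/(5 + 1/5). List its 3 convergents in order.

Using the convergent recurrence p_i = a_i*p_{i-1} + p_{i-2}, q_i = a_i*q_{i-1} + q_{i-2} with p_{-2}=0, p_{-1}=1, q_{-2}=1, q_{-1}=0:
  i=0: a_0=5, p_0 = 5*1 + 0 = 5, q_0 = 5*0 + 1 = 1.
  i=1: a_1=5, p_1 = 5*5 + 1 = 26, q_1 = 5*1 + 0 = 5.
  i=2: a_2=5, p_2 = 5*26 + 5 = 135, q_2 = 5*5 + 1 = 26.

5/1, 26/5, 135/26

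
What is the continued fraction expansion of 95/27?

Run the Euclidean algorithm on 95 and 27; the successive quotients are the partial quotients a_0, a_1, ... (each step inverts the fractional part left over by the previous one):
  95 = 3*27 + 14, so a_0 = 3.
  27 = 1*14 + 13, so a_1 = 1.
  14 = 1*13 + 1, so a_2 = 1.
  13 = 13*1 + 0, so a_3 = 13.
The remainder reaches 0 after 4 divisions, so the expansion has 4 partial quotients, read off in order.

[3; 1, 1, 13]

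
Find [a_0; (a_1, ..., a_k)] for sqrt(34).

[5; (1, 4, 1, 10)]

Write x_i = (sqrt(34) + m_i)/d_i with (m_0, d_0) = (0, 1). a_0 = floor(sqrt(34)) = 5, since 5^2 = 25 <= 34 < 36 = 6^2.
Iterate m_{i+1} = d_i*a_i - m_i, d_{i+1} = (34 - m_{i+1}^2)/d_i, a_{i+1} = floor((a_0 + m_{i+1})/d_{i+1}):
  m_1 = 1*5 - 0 = 5, d_1 = (34 - 5^2)/1 = 9/1 = 9, a_1 = floor((5 + 5)/9) = 1.
  m_2 = 9*1 - 5 = 4, d_2 = (34 - 4^2)/9 = 18/9 = 2, a_2 = floor((5 + 4)/2) = 4.
  m_3 = 2*4 - 4 = 4, d_3 = (34 - 4^2)/2 = 18/2 = 9, a_3 = floor((5 + 4)/9) = 1.
  m_4 = 9*1 - 4 = 5, d_4 = (34 - 5^2)/9 = 9/9 = 1, a_4 = floor((5 + 5)/1) = 10.
  m_5 = 1*10 - 5 = 5, d_5 = (34 - 5^2)/1 = 9/1 = 9: (m_5, d_5) = (m_1, d_1) = (5, 9), so from here the quotients repeat a_1, ..., a_4; the period length is 4.
Hence the expansion of sqrt(34) is a_0 = 5 followed by the repeating block 1, 4, 1, 10 (period 4).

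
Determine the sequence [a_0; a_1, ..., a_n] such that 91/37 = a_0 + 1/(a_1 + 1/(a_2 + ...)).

[2; 2, 5, 1, 2]

Run the Euclidean algorithm on 91 and 37; the successive quotients are the partial quotients a_0, a_1, ... (each step inverts the fractional part left over by the previous one):
  91 = 2*37 + 17, so a_0 = 2.
  37 = 2*17 + 3, so a_1 = 2.
  17 = 5*3 + 2, so a_2 = 5.
  3 = 1*2 + 1, so a_3 = 1.
  2 = 2*1 + 0, so a_4 = 2.
The remainder reaches 0 after 5 divisions, so the expansion has 5 partial quotients, read off in order.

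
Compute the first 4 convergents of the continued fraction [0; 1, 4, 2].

Using the convergent recurrence p_i = a_i*p_{i-1} + p_{i-2}, q_i = a_i*q_{i-1} + q_{i-2} with p_{-2}=0, p_{-1}=1, q_{-2}=1, q_{-1}=0:
  i=0: a_0=0, p_0 = 0*1 + 0 = 0, q_0 = 0*0 + 1 = 1.
  i=1: a_1=1, p_1 = 1*0 + 1 = 1, q_1 = 1*1 + 0 = 1.
  i=2: a_2=4, p_2 = 4*1 + 0 = 4, q_2 = 4*1 + 1 = 5.
  i=3: a_3=2, p_3 = 2*4 + 1 = 9, q_3 = 2*5 + 1 = 11.

0/1, 1/1, 4/5, 9/11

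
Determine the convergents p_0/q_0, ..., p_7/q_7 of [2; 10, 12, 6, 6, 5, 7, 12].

Using the convergent recurrence p_i = a_i*p_{i-1} + p_{i-2}, q_i = a_i*q_{i-1} + q_{i-2} with p_{-2}=0, p_{-1}=1, q_{-2}=1, q_{-1}=0:
  i=0: a_0=2, p_0 = 2*1 + 0 = 2, q_0 = 2*0 + 1 = 1.
  i=1: a_1=10, p_1 = 10*2 + 1 = 21, q_1 = 10*1 + 0 = 10.
  i=2: a_2=12, p_2 = 12*21 + 2 = 254, q_2 = 12*10 + 1 = 121.
  i=3: a_3=6, p_3 = 6*254 + 21 = 1545, q_3 = 6*121 + 10 = 736.
  i=4: a_4=6, p_4 = 6*1545 + 254 = 9524, q_4 = 6*736 + 121 = 4537.
  i=5: a_5=5, p_5 = 5*9524 + 1545 = 49165, q_5 = 5*4537 + 736 = 23421.
  i=6: a_6=7, p_6 = 7*49165 + 9524 = 353679, q_6 = 7*23421 + 4537 = 168484.
  i=7: a_7=12, p_7 = 12*353679 + 49165 = 4293313, q_7 = 12*168484 + 23421 = 2045229.

2/1, 21/10, 254/121, 1545/736, 9524/4537, 49165/23421, 353679/168484, 4293313/2045229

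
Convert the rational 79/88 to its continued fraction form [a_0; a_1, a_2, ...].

[0; 1, 8, 1, 3, 2]

Run the Euclidean algorithm on 79 and 88; the successive quotients are the partial quotients a_0, a_1, ... (each step inverts the fractional part left over by the previous one):
  79 = 0*88 + 79, so a_0 = 0.
  88 = 1*79 + 9, so a_1 = 1.
  79 = 8*9 + 7, so a_2 = 8.
  9 = 1*7 + 2, so a_3 = 1.
  7 = 3*2 + 1, so a_4 = 3.
  2 = 2*1 + 0, so a_5 = 2.
The remainder reaches 0 after 6 divisions, so the expansion has 6 partial quotients, read off in order.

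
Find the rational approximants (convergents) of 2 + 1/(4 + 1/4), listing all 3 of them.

Using the convergent recurrence p_i = a_i*p_{i-1} + p_{i-2}, q_i = a_i*q_{i-1} + q_{i-2} with p_{-2}=0, p_{-1}=1, q_{-2}=1, q_{-1}=0:
  i=0: a_0=2, p_0 = 2*1 + 0 = 2, q_0 = 2*0 + 1 = 1.
  i=1: a_1=4, p_1 = 4*2 + 1 = 9, q_1 = 4*1 + 0 = 4.
  i=2: a_2=4, p_2 = 4*9 + 2 = 38, q_2 = 4*4 + 1 = 17.

2/1, 9/4, 38/17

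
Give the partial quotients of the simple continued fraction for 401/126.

Run the Euclidean algorithm on 401 and 126; the successive quotients are the partial quotients a_0, a_1, ... (each step inverts the fractional part left over by the previous one):
  401 = 3*126 + 23, so a_0 = 3.
  126 = 5*23 + 11, so a_1 = 5.
  23 = 2*11 + 1, so a_2 = 2.
  11 = 11*1 + 0, so a_3 = 11.
The remainder reaches 0 after 4 divisions, so the expansion has 4 partial quotients, read off in order.

[3; 5, 2, 11]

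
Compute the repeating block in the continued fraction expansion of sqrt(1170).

[34; (4, 1, 6, 1, 4, 68)]

Write x_i = (sqrt(1170) + m_i)/d_i with (m_0, d_0) = (0, 1). a_0 = floor(sqrt(1170)) = 34, since 34^2 = 1156 <= 1170 < 1225 = 35^2.
Iterate m_{i+1} = d_i*a_i - m_i, d_{i+1} = (1170 - m_{i+1}^2)/d_i, a_{i+1} = floor((a_0 + m_{i+1})/d_{i+1}):
  m_1 = 1*34 - 0 = 34, d_1 = (1170 - 34^2)/1 = 14/1 = 14, a_1 = floor((34 + 34)/14) = 4.
  m_2 = 14*4 - 34 = 22, d_2 = (1170 - 22^2)/14 = 686/14 = 49, a_2 = floor((34 + 22)/49) = 1.
  m_3 = 49*1 - 22 = 27, d_3 = (1170 - 27^2)/49 = 441/49 = 9, a_3 = floor((34 + 27)/9) = 6.
  m_4 = 9*6 - 27 = 27, d_4 = (1170 - 27^2)/9 = 441/9 = 49, a_4 = floor((34 + 27)/49) = 1.
  m_5 = 49*1 - 27 = 22, d_5 = (1170 - 22^2)/49 = 686/49 = 14, a_5 = floor((34 + 22)/14) = 4.
  m_6 = 14*4 - 22 = 34, d_6 = (1170 - 34^2)/14 = 14/14 = 1, a_6 = floor((34 + 34)/1) = 68.
  m_7 = 1*68 - 34 = 34, d_7 = (1170 - 34^2)/1 = 14/1 = 14: (m_7, d_7) = (m_1, d_1) = (34, 14), so from here the quotients repeat a_1, ..., a_6; the period length is 6.
Hence the expansion of sqrt(1170) is a_0 = 34 followed by the repeating block 4, 1, 6, 1, 4, 68 (period 6).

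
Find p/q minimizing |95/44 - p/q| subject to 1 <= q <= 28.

Expand x = 95/44 as a continued fraction with the Euclidean algorithm:
  95 = 2*44 + 7, so a_0 = 2.
  44 = 6*7 + 2, so a_1 = 6.
  7 = 3*2 + 1, so a_2 = 3.
  2 = 2*1 + 0, so a_3 = 2.
so x = [2; 6, 3, 2].
Convergents (p_i = a_i*p_{i-1} + p_{i-2}, q_i = a_i*q_{i-1} + q_{i-2} with p_{-2}=0, p_{-1}=1, q_{-2}=1, q_{-1}=0), until the denominator exceeds 28:
  i=0: a_0=2, p_0 = 2*1 + 0 = 2, q_0 = 2*0 + 1 = 1.
  i=1: a_1=6, p_1 = 6*2 + 1 = 13, q_1 = 6*1 + 0 = 6.
  i=2: a_2=3, p_2 = 3*13 + 2 = 41, q_2 = 3*6 + 1 = 19.
  i=3: a_3=2, p_3 = 2*41 + 13 = 95, q_3 = 2*19 + 6 = 44.
q_3 = 44 > 28, so the last convergent with denominator <= 28 is p_2/q_2 = 41/19.
The closest fraction with denominator <= 28 is either p_2/q_2 or the intermediate fraction (k*p_2 + p_1)/(k*q_2 + q_1) with the largest k >= 1 whose denominator stays <= 28; these approach x as k grows, and every other convergent or intermediate fraction in range is farther away.
Largest k: floor((28 - q_1)/q_2) = floor((28 - 6)/19) = 1.
That gives (1*41 + 13)/(1*19 + 6) = 54/25.
Compare the errors: |x - 41/19| = |95*19 - 41*44|/(44*19) = 1/836, and |x - 54/25| = |95*25 - 54*44|/(44*25) = 1/1100.
Cross-multiplying, 1*836 = 836 < 1100 = 1*1100, so 1/1100 is smaller: the intermediate fraction 54/25 is closer to x than 41/19.

54/25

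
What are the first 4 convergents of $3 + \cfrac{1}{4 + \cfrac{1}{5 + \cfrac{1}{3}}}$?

3/1, 13/4, 68/21, 217/67

Using the convergent recurrence p_i = a_i*p_{i-1} + p_{i-2}, q_i = a_i*q_{i-1} + q_{i-2} with p_{-2}=0, p_{-1}=1, q_{-2}=1, q_{-1}=0:
  i=0: a_0=3, p_0 = 3*1 + 0 = 3, q_0 = 3*0 + 1 = 1.
  i=1: a_1=4, p_1 = 4*3 + 1 = 13, q_1 = 4*1 + 0 = 4.
  i=2: a_2=5, p_2 = 5*13 + 3 = 68, q_2 = 5*4 + 1 = 21.
  i=3: a_3=3, p_3 = 3*68 + 13 = 217, q_3 = 3*21 + 4 = 67.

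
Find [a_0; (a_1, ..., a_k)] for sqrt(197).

[14; (28)]

Write x_i = (sqrt(197) + m_i)/d_i with (m_0, d_0) = (0, 1). a_0 = floor(sqrt(197)) = 14, since 14^2 = 196 <= 197 < 225 = 15^2.
Iterate m_{i+1} = d_i*a_i - m_i, d_{i+1} = (197 - m_{i+1}^2)/d_i, a_{i+1} = floor((a_0 + m_{i+1})/d_{i+1}):
  m_1 = 1*14 - 0 = 14, d_1 = (197 - 14^2)/1 = 1/1 = 1, a_1 = floor((14 + 14)/1) = 28.
  m_2 = 1*28 - 14 = 14, d_2 = (197 - 14^2)/1 = 1/1 = 1: (m_2, d_2) = (m_1, d_1) = (14, 1), so from here the quotient a_1 repeats; the period length is 1.
Hence the expansion of sqrt(197) is a_0 = 14 followed by the repeating block 28 (period 1).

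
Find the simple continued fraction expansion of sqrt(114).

[10; (1, 2, 10, 2, 1, 20)]

Write x_i = (sqrt(114) + m_i)/d_i with (m_0, d_0) = (0, 1). a_0 = floor(sqrt(114)) = 10, since 10^2 = 100 <= 114 < 121 = 11^2.
Iterate m_{i+1} = d_i*a_i - m_i, d_{i+1} = (114 - m_{i+1}^2)/d_i, a_{i+1} = floor((a_0 + m_{i+1})/d_{i+1}):
  m_1 = 1*10 - 0 = 10, d_1 = (114 - 10^2)/1 = 14/1 = 14, a_1 = floor((10 + 10)/14) = 1.
  m_2 = 14*1 - 10 = 4, d_2 = (114 - 4^2)/14 = 98/14 = 7, a_2 = floor((10 + 4)/7) = 2.
  m_3 = 7*2 - 4 = 10, d_3 = (114 - 10^2)/7 = 14/7 = 2, a_3 = floor((10 + 10)/2) = 10.
  m_4 = 2*10 - 10 = 10, d_4 = (114 - 10^2)/2 = 14/2 = 7, a_4 = floor((10 + 10)/7) = 2.
  m_5 = 7*2 - 10 = 4, d_5 = (114 - 4^2)/7 = 98/7 = 14, a_5 = floor((10 + 4)/14) = 1.
  m_6 = 14*1 - 4 = 10, d_6 = (114 - 10^2)/14 = 14/14 = 1, a_6 = floor((10 + 10)/1) = 20.
  m_7 = 1*20 - 10 = 10, d_7 = (114 - 10^2)/1 = 14/1 = 14: (m_7, d_7) = (m_1, d_1) = (10, 14), so from here the quotients repeat a_1, ..., a_6; the period length is 6.
Hence the expansion of sqrt(114) is a_0 = 10 followed by the repeating block 1, 2, 10, 2, 1, 20 (period 6).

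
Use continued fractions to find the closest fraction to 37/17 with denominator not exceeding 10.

13/6

Expand x = 37/17 as a continued fraction with the Euclidean algorithm:
  37 = 2*17 + 3, so a_0 = 2.
  17 = 5*3 + 2, so a_1 = 5.
  3 = 1*2 + 1, so a_2 = 1.
  2 = 2*1 + 0, so a_3 = 2.
so x = [2; 5, 1, 2].
Convergents (p_i = a_i*p_{i-1} + p_{i-2}, q_i = a_i*q_{i-1} + q_{i-2} with p_{-2}=0, p_{-1}=1, q_{-2}=1, q_{-1}=0), until the denominator exceeds 10:
  i=0: a_0=2, p_0 = 2*1 + 0 = 2, q_0 = 2*0 + 1 = 1.
  i=1: a_1=5, p_1 = 5*2 + 1 = 11, q_1 = 5*1 + 0 = 5.
  i=2: a_2=1, p_2 = 1*11 + 2 = 13, q_2 = 1*5 + 1 = 6.
  i=3: a_3=2, p_3 = 2*13 + 11 = 37, q_3 = 2*6 + 5 = 17.
q_3 = 17 > 10, so the last convergent with denominator <= 10 is p_2/q_2 = 13/6.
The closest fraction with denominator <= 10 is either p_2/q_2 or the intermediate fraction (k*p_2 + p_1)/(k*q_2 + q_1) with the largest k >= 1 whose denominator stays <= 10; these approach x as k grows, and every other convergent or intermediate fraction in range is farther away.
Largest k: floor((10 - q_1)/q_2) = floor((10 - 5)/6) = 0.
Since k = 0, no intermediate fraction beyond p_2/q_2 has denominator <= 10, so the convergent 13/6 is the closest (its error is |37*6 - 13*17|/(17*6) = 1/102).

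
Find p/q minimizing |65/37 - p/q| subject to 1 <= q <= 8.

7/4

Expand x = 65/37 as a continued fraction with the Euclidean algorithm:
  65 = 1*37 + 28, so a_0 = 1.
  37 = 1*28 + 9, so a_1 = 1.
  28 = 3*9 + 1, so a_2 = 3.
  9 = 9*1 + 0, so a_3 = 9.
so x = [1; 1, 3, 9].
Convergents (p_i = a_i*p_{i-1} + p_{i-2}, q_i = a_i*q_{i-1} + q_{i-2} with p_{-2}=0, p_{-1}=1, q_{-2}=1, q_{-1}=0), until the denominator exceeds 8:
  i=0: a_0=1, p_0 = 1*1 + 0 = 1, q_0 = 1*0 + 1 = 1.
  i=1: a_1=1, p_1 = 1*1 + 1 = 2, q_1 = 1*1 + 0 = 1.
  i=2: a_2=3, p_2 = 3*2 + 1 = 7, q_2 = 3*1 + 1 = 4.
  i=3: a_3=9, p_3 = 9*7 + 2 = 65, q_3 = 9*4 + 1 = 37.
q_3 = 37 > 8, so the last convergent with denominator <= 8 is p_2/q_2 = 7/4.
The closest fraction with denominator <= 8 is either p_2/q_2 or the intermediate fraction (k*p_2 + p_1)/(k*q_2 + q_1) with the largest k >= 1 whose denominator stays <= 8; these approach x as k grows, and every other convergent or intermediate fraction in range is farther away.
Largest k: floor((8 - q_1)/q_2) = floor((8 - 1)/4) = 1.
That gives (1*7 + 2)/(1*4 + 1) = 9/5.
Compare the errors: |x - 7/4| = |65*4 - 7*37|/(37*4) = 1/148, and |x - 9/5| = |65*5 - 9*37|/(37*5) = 8/185.
Cross-multiplying, 1*185 = 185 < 1184 = 8*148, so 1/148 is smaller: the convergent 7/4 is closer to x than 9/5.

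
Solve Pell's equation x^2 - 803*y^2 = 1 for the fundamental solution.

(x, y) = (7226, 255)

First expand sqrt(803) as a continued fraction. With x_i = (sqrt(803) + m_i)/d_i and (m_0, d_0) = (0, 1): a_0 = floor(sqrt(803)) = 28, since 28^2 = 784 <= 803 < 841 = 29^2.
Iterate m_{i+1} = d_i*a_i - m_i, d_{i+1} = (803 - m_{i+1}^2)/d_i, a_{i+1} = floor((a_0 + m_{i+1})/d_{i+1}):
  m_1 = 1*28 - 0 = 28, d_1 = (803 - 28^2)/1 = 19/1 = 19, a_1 = floor((28 + 28)/19) = 2.
  m_2 = 19*2 - 28 = 10, d_2 = (803 - 10^2)/19 = 703/19 = 37, a_2 = floor((28 + 10)/37) = 1.
  m_3 = 37*1 - 10 = 27, d_3 = (803 - 27^2)/37 = 74/37 = 2, a_3 = floor((28 + 27)/2) = 27.
  m_4 = 2*27 - 27 = 27, d_4 = (803 - 27^2)/2 = 74/2 = 37, a_4 = floor((28 + 27)/37) = 1.
  m_5 = 37*1 - 27 = 10, d_5 = (803 - 10^2)/37 = 703/37 = 19, a_5 = floor((28 + 10)/19) = 2.
  m_6 = 19*2 - 10 = 28, d_6 = (803 - 28^2)/19 = 19/19 = 1, a_6 = floor((28 + 28)/1) = 56.
  m_7 = 1*56 - 28 = 28, d_7 = (803 - 28^2)/1 = 19/1 = 19: (m_7, d_7) = (m_1, d_1) = (28, 19), so from here the quotients repeat a_1, ..., a_6; the period length is 6.
So sqrt(803) = [28; (2, 1, 27, 1, 2, 56)] with period length k = 6.
k is even, so the fundamental solution of x^2 - 803y^2 = 1 is (p_{k-1}, q_{k-1}) = (p_5, q_5); compute convergents through index 5.
Convergents (p_i = a_i*p_{i-1} + p_{i-2}, q_i = a_i*q_{i-1} + q_{i-2} with p_{-2}=0, p_{-1}=1, q_{-2}=1, q_{-1}=0):
  i=0: a_0=28, p_0 = 28*1 + 0 = 28, q_0 = 28*0 + 1 = 1.
  i=1: a_1=2, p_1 = 2*28 + 1 = 57, q_1 = 2*1 + 0 = 2.
  i=2: a_2=1, p_2 = 1*57 + 28 = 85, q_2 = 1*2 + 1 = 3.
  i=3: a_3=27, p_3 = 27*85 + 57 = 2352, q_3 = 27*3 + 2 = 83.
  i=4: a_4=1, p_4 = 1*2352 + 85 = 2437, q_4 = 1*83 + 3 = 86.
  i=5: a_5=2, p_5 = 2*2437 + 2352 = 7226, q_5 = 2*86 + 83 = 255.
Check: 7226^2 - 803*255^2 = 52215076 - 52215075 = 1, so (x, y) = (7226, 255) solves the equation, and by the theorem it is the least positive solution.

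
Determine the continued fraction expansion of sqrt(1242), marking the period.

[35; (4, 7, 1, 1, 2, 1, 1, 7, 4, 70)]

Write x_i = (sqrt(1242) + m_i)/d_i with (m_0, d_0) = (0, 1). a_0 = floor(sqrt(1242)) = 35, since 35^2 = 1225 <= 1242 < 1296 = 36^2.
Iterate m_{i+1} = d_i*a_i - m_i, d_{i+1} = (1242 - m_{i+1}^2)/d_i, a_{i+1} = floor((a_0 + m_{i+1})/d_{i+1}):
  m_1 = 1*35 - 0 = 35, d_1 = (1242 - 35^2)/1 = 17/1 = 17, a_1 = floor((35 + 35)/17) = 4.
  m_2 = 17*4 - 35 = 33, d_2 = (1242 - 33^2)/17 = 153/17 = 9, a_2 = floor((35 + 33)/9) = 7.
  m_3 = 9*7 - 33 = 30, d_3 = (1242 - 30^2)/9 = 342/9 = 38, a_3 = floor((35 + 30)/38) = 1.
  m_4 = 38*1 - 30 = 8, d_4 = (1242 - 8^2)/38 = 1178/38 = 31, a_4 = floor((35 + 8)/31) = 1.
  m_5 = 31*1 - 8 = 23, d_5 = (1242 - 23^2)/31 = 713/31 = 23, a_5 = floor((35 + 23)/23) = 2.
  m_6 = 23*2 - 23 = 23, d_6 = (1242 - 23^2)/23 = 713/23 = 31, a_6 = floor((35 + 23)/31) = 1.
  m_7 = 31*1 - 23 = 8, d_7 = (1242 - 8^2)/31 = 1178/31 = 38, a_7 = floor((35 + 8)/38) = 1.
  m_8 = 38*1 - 8 = 30, d_8 = (1242 - 30^2)/38 = 342/38 = 9, a_8 = floor((35 + 30)/9) = 7.
  m_9 = 9*7 - 30 = 33, d_9 = (1242 - 33^2)/9 = 153/9 = 17, a_9 = floor((35 + 33)/17) = 4.
  m_10 = 17*4 - 33 = 35, d_10 = (1242 - 35^2)/17 = 17/17 = 1, a_10 = floor((35 + 35)/1) = 70.
  m_11 = 1*70 - 35 = 35, d_11 = (1242 - 35^2)/1 = 17/1 = 17: (m_11, d_11) = (m_1, d_1) = (35, 17), so from here the quotients repeat a_1, ..., a_10; the period length is 10.
Hence the expansion of sqrt(1242) is a_0 = 35 followed by the repeating block 4, 7, 1, 1, 2, 1, 1, 7, 4, 70 (period 10).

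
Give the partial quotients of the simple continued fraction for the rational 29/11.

[2; 1, 1, 1, 3]

Run the Euclidean algorithm on 29 and 11; the successive quotients are the partial quotients a_0, a_1, ... (each step inverts the fractional part left over by the previous one):
  29 = 2*11 + 7, so a_0 = 2.
  11 = 1*7 + 4, so a_1 = 1.
  7 = 1*4 + 3, so a_2 = 1.
  4 = 1*3 + 1, so a_3 = 1.
  3 = 3*1 + 0, so a_4 = 3.
The remainder reaches 0 after 5 divisions, so the expansion has 5 partial quotients, read off in order.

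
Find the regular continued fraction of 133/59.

Run the Euclidean algorithm on 133 and 59; the successive quotients are the partial quotients a_0, a_1, ... (each step inverts the fractional part left over by the previous one):
  133 = 2*59 + 15, so a_0 = 2.
  59 = 3*15 + 14, so a_1 = 3.
  15 = 1*14 + 1, so a_2 = 1.
  14 = 14*1 + 0, so a_3 = 14.
The remainder reaches 0 after 4 divisions, so the expansion has 4 partial quotients, read off in order.

[2; 3, 1, 14]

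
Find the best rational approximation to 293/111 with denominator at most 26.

Expand x = 293/111 as a continued fraction with the Euclidean algorithm:
  293 = 2*111 + 71, so a_0 = 2.
  111 = 1*71 + 40, so a_1 = 1.
  71 = 1*40 + 31, so a_2 = 1.
  40 = 1*31 + 9, so a_3 = 1.
  31 = 3*9 + 4, so a_4 = 3.
  9 = 2*4 + 1, so a_5 = 2.
  4 = 4*1 + 0, so a_6 = 4.
so x = [2; 1, 1, 1, 3, 2, 4].
Convergents (p_i = a_i*p_{i-1} + p_{i-2}, q_i = a_i*q_{i-1} + q_{i-2} with p_{-2}=0, p_{-1}=1, q_{-2}=1, q_{-1}=0), until the denominator exceeds 26:
  i=0: a_0=2, p_0 = 2*1 + 0 = 2, q_0 = 2*0 + 1 = 1.
  i=1: a_1=1, p_1 = 1*2 + 1 = 3, q_1 = 1*1 + 0 = 1.
  i=2: a_2=1, p_2 = 1*3 + 2 = 5, q_2 = 1*1 + 1 = 2.
  i=3: a_3=1, p_3 = 1*5 + 3 = 8, q_3 = 1*2 + 1 = 3.
  i=4: a_4=3, p_4 = 3*8 + 5 = 29, q_4 = 3*3 + 2 = 11.
  i=5: a_5=2, p_5 = 2*29 + 8 = 66, q_5 = 2*11 + 3 = 25.
  i=6: a_6=4, p_6 = 4*66 + 29 = 293, q_6 = 4*25 + 11 = 111.
q_6 = 111 > 26, so the last convergent with denominator <= 26 is p_5/q_5 = 66/25.
The closest fraction with denominator <= 26 is either p_5/q_5 or the intermediate fraction (k*p_5 + p_4)/(k*q_5 + q_4) with the largest k >= 1 whose denominator stays <= 26; these approach x as k grows, and every other convergent or intermediate fraction in range is farther away.
Largest k: floor((26 - q_4)/q_5) = floor((26 - 11)/25) = 0.
Since k = 0, no intermediate fraction beyond p_5/q_5 has denominator <= 26, so the convergent 66/25 is the closest (its error is |293*25 - 66*111|/(111*25) = 1/2775).

66/25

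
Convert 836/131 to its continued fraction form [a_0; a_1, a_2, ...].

Run the Euclidean algorithm on 836 and 131; the successive quotients are the partial quotients a_0, a_1, ... (each step inverts the fractional part left over by the previous one):
  836 = 6*131 + 50, so a_0 = 6.
  131 = 2*50 + 31, so a_1 = 2.
  50 = 1*31 + 19, so a_2 = 1.
  31 = 1*19 + 12, so a_3 = 1.
  19 = 1*12 + 7, so a_4 = 1.
  12 = 1*7 + 5, so a_5 = 1.
  7 = 1*5 + 2, so a_6 = 1.
  5 = 2*2 + 1, so a_7 = 2.
  2 = 2*1 + 0, so a_8 = 2.
The remainder reaches 0 after 9 divisions, so the expansion has 9 partial quotients, read off in order.

[6; 2, 1, 1, 1, 1, 1, 2, 2]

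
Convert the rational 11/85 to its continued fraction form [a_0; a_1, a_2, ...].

Run the Euclidean algorithm on 11 and 85; the successive quotients are the partial quotients a_0, a_1, ... (each step inverts the fractional part left over by the previous one):
  11 = 0*85 + 11, so a_0 = 0.
  85 = 7*11 + 8, so a_1 = 7.
  11 = 1*8 + 3, so a_2 = 1.
  8 = 2*3 + 2, so a_3 = 2.
  3 = 1*2 + 1, so a_4 = 1.
  2 = 2*1 + 0, so a_5 = 2.
The remainder reaches 0 after 6 divisions, so the expansion has 6 partial quotients, read off in order.

[0; 7, 1, 2, 1, 2]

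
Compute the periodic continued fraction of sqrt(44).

[6; (1, 1, 1, 2, 1, 1, 1, 12)]

Write x_i = (sqrt(44) + m_i)/d_i with (m_0, d_0) = (0, 1). a_0 = floor(sqrt(44)) = 6, since 6^2 = 36 <= 44 < 49 = 7^2.
Iterate m_{i+1} = d_i*a_i - m_i, d_{i+1} = (44 - m_{i+1}^2)/d_i, a_{i+1} = floor((a_0 + m_{i+1})/d_{i+1}):
  m_1 = 1*6 - 0 = 6, d_1 = (44 - 6^2)/1 = 8/1 = 8, a_1 = floor((6 + 6)/8) = 1.
  m_2 = 8*1 - 6 = 2, d_2 = (44 - 2^2)/8 = 40/8 = 5, a_2 = floor((6 + 2)/5) = 1.
  m_3 = 5*1 - 2 = 3, d_3 = (44 - 3^2)/5 = 35/5 = 7, a_3 = floor((6 + 3)/7) = 1.
  m_4 = 7*1 - 3 = 4, d_4 = (44 - 4^2)/7 = 28/7 = 4, a_4 = floor((6 + 4)/4) = 2.
  m_5 = 4*2 - 4 = 4, d_5 = (44 - 4^2)/4 = 28/4 = 7, a_5 = floor((6 + 4)/7) = 1.
  m_6 = 7*1 - 4 = 3, d_6 = (44 - 3^2)/7 = 35/7 = 5, a_6 = floor((6 + 3)/5) = 1.
  m_7 = 5*1 - 3 = 2, d_7 = (44 - 2^2)/5 = 40/5 = 8, a_7 = floor((6 + 2)/8) = 1.
  m_8 = 8*1 - 2 = 6, d_8 = (44 - 6^2)/8 = 8/8 = 1, a_8 = floor((6 + 6)/1) = 12.
  m_9 = 1*12 - 6 = 6, d_9 = (44 - 6^2)/1 = 8/1 = 8: (m_9, d_9) = (m_1, d_1) = (6, 8), so from here the quotients repeat a_1, ..., a_8; the period length is 8.
Hence the expansion of sqrt(44) is a_0 = 6 followed by the repeating block 1, 1, 1, 2, 1, 1, 1, 12 (period 8).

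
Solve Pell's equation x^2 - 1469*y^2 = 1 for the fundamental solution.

First expand sqrt(1469) as a continued fraction. With x_i = (sqrt(1469) + m_i)/d_i and (m_0, d_0) = (0, 1): a_0 = floor(sqrt(1469)) = 38, since 38^2 = 1444 <= 1469 < 1521 = 39^2.
Iterate m_{i+1} = d_i*a_i - m_i, d_{i+1} = (1469 - m_{i+1}^2)/d_i, a_{i+1} = floor((a_0 + m_{i+1})/d_{i+1}):
  m_1 = 1*38 - 0 = 38, d_1 = (1469 - 38^2)/1 = 25/1 = 25, a_1 = floor((38 + 38)/25) = 3.
  m_2 = 25*3 - 38 = 37, d_2 = (1469 - 37^2)/25 = 100/25 = 4, a_2 = floor((38 + 37)/4) = 18.
  m_3 = 4*18 - 37 = 35, d_3 = (1469 - 35^2)/4 = 244/4 = 61, a_3 = floor((38 + 35)/61) = 1.
  m_4 = 61*1 - 35 = 26, d_4 = (1469 - 26^2)/61 = 793/61 = 13, a_4 = floor((38 + 26)/13) = 4.
  m_5 = 13*4 - 26 = 26, d_5 = (1469 - 26^2)/13 = 793/13 = 61, a_5 = floor((38 + 26)/61) = 1.
  m_6 = 61*1 - 26 = 35, d_6 = (1469 - 35^2)/61 = 244/61 = 4, a_6 = floor((38 + 35)/4) = 18.
  m_7 = 4*18 - 35 = 37, d_7 = (1469 - 37^2)/4 = 100/4 = 25, a_7 = floor((38 + 37)/25) = 3.
  m_8 = 25*3 - 37 = 38, d_8 = (1469 - 38^2)/25 = 25/25 = 1, a_8 = floor((38 + 38)/1) = 76.
  m_9 = 1*76 - 38 = 38, d_9 = (1469 - 38^2)/1 = 25/1 = 25: (m_9, d_9) = (m_1, d_1) = (38, 25), so from here the quotients repeat a_1, ..., a_8; the period length is 8.
So sqrt(1469) = [38; (3, 18, 1, 4, 1, 18, 3, 76)] with period length k = 8.
k is even, so the fundamental solution of x^2 - 1469y^2 = 1 is (p_{k-1}, q_{k-1}) = (p_7, q_7); compute convergents through index 7.
Convergents (p_i = a_i*p_{i-1} + p_{i-2}, q_i = a_i*q_{i-1} + q_{i-2} with p_{-2}=0, p_{-1}=1, q_{-2}=1, q_{-1}=0):
  i=0: a_0=38, p_0 = 38*1 + 0 = 38, q_0 = 38*0 + 1 = 1.
  i=1: a_1=3, p_1 = 3*38 + 1 = 115, q_1 = 3*1 + 0 = 3.
  i=2: a_2=18, p_2 = 18*115 + 38 = 2108, q_2 = 18*3 + 1 = 55.
  i=3: a_3=1, p_3 = 1*2108 + 115 = 2223, q_3 = 1*55 + 3 = 58.
  i=4: a_4=4, p_4 = 4*2223 + 2108 = 11000, q_4 = 4*58 + 55 = 287.
  i=5: a_5=1, p_5 = 1*11000 + 2223 = 13223, q_5 = 1*287 + 58 = 345.
  i=6: a_6=18, p_6 = 18*13223 + 11000 = 249014, q_6 = 18*345 + 287 = 6497.
  i=7: a_7=3, p_7 = 3*249014 + 13223 = 760265, q_7 = 3*6497 + 345 = 19836.
Check: 760265^2 - 1469*19836^2 = 578002870225 - 578002870224 = 1, so (x, y) = (760265, 19836) solves the equation, and by the theorem it is the least positive solution.

(x, y) = (760265, 19836)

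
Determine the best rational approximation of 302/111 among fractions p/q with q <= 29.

68/25

Expand x = 302/111 as a continued fraction with the Euclidean algorithm:
  302 = 2*111 + 80, so a_0 = 2.
  111 = 1*80 + 31, so a_1 = 1.
  80 = 2*31 + 18, so a_2 = 2.
  31 = 1*18 + 13, so a_3 = 1.
  18 = 1*13 + 5, so a_4 = 1.
  13 = 2*5 + 3, so a_5 = 2.
  5 = 1*3 + 2, so a_6 = 1.
  3 = 1*2 + 1, so a_7 = 1.
  2 = 2*1 + 0, so a_8 = 2.
so x = [2; 1, 2, 1, 1, 2, 1, 1, 2].
Convergents (p_i = a_i*p_{i-1} + p_{i-2}, q_i = a_i*q_{i-1} + q_{i-2} with p_{-2}=0, p_{-1}=1, q_{-2}=1, q_{-1}=0), until the denominator exceeds 29:
  i=0: a_0=2, p_0 = 2*1 + 0 = 2, q_0 = 2*0 + 1 = 1.
  i=1: a_1=1, p_1 = 1*2 + 1 = 3, q_1 = 1*1 + 0 = 1.
  i=2: a_2=2, p_2 = 2*3 + 2 = 8, q_2 = 2*1 + 1 = 3.
  i=3: a_3=1, p_3 = 1*8 + 3 = 11, q_3 = 1*3 + 1 = 4.
  i=4: a_4=1, p_4 = 1*11 + 8 = 19, q_4 = 1*4 + 3 = 7.
  i=5: a_5=2, p_5 = 2*19 + 11 = 49, q_5 = 2*7 + 4 = 18.
  i=6: a_6=1, p_6 = 1*49 + 19 = 68, q_6 = 1*18 + 7 = 25.
  i=7: a_7=1, p_7 = 1*68 + 49 = 117, q_7 = 1*25 + 18 = 43.
q_7 = 43 > 29, so the last convergent with denominator <= 29 is p_6/q_6 = 68/25.
The closest fraction with denominator <= 29 is either p_6/q_6 or the intermediate fraction (k*p_6 + p_5)/(k*q_6 + q_5) with the largest k >= 1 whose denominator stays <= 29; these approach x as k grows, and every other convergent or intermediate fraction in range is farther away.
Largest k: floor((29 - q_5)/q_6) = floor((29 - 18)/25) = 0.
Since k = 0, no intermediate fraction beyond p_6/q_6 has denominator <= 29, so the convergent 68/25 is the closest (its error is |302*25 - 68*111|/(111*25) = 2/2775).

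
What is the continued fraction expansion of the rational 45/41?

Run the Euclidean algorithm on 45 and 41; the successive quotients are the partial quotients a_0, a_1, ... (each step inverts the fractional part left over by the previous one):
  45 = 1*41 + 4, so a_0 = 1.
  41 = 10*4 + 1, so a_1 = 10.
  4 = 4*1 + 0, so a_2 = 4.
The remainder reaches 0 after 3 divisions, so the expansion has 3 partial quotients, read off in order.

[1; 10, 4]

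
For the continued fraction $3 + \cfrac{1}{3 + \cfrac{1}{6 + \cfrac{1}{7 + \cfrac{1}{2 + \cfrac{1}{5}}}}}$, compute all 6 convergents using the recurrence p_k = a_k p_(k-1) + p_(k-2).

Using the convergent recurrence p_i = a_i*p_{i-1} + p_{i-2}, q_i = a_i*q_{i-1} + q_{i-2} with p_{-2}=0, p_{-1}=1, q_{-2}=1, q_{-1}=0:
  i=0: a_0=3, p_0 = 3*1 + 0 = 3, q_0 = 3*0 + 1 = 1.
  i=1: a_1=3, p_1 = 3*3 + 1 = 10, q_1 = 3*1 + 0 = 3.
  i=2: a_2=6, p_2 = 6*10 + 3 = 63, q_2 = 6*3 + 1 = 19.
  i=3: a_3=7, p_3 = 7*63 + 10 = 451, q_3 = 7*19 + 3 = 136.
  i=4: a_4=2, p_4 = 2*451 + 63 = 965, q_4 = 2*136 + 19 = 291.
  i=5: a_5=5, p_5 = 5*965 + 451 = 5276, q_5 = 5*291 + 136 = 1591.

3/1, 10/3, 63/19, 451/136, 965/291, 5276/1591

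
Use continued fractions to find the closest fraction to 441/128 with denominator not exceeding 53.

Expand x = 441/128 as a continued fraction with the Euclidean algorithm:
  441 = 3*128 + 57, so a_0 = 3.
  128 = 2*57 + 14, so a_1 = 2.
  57 = 4*14 + 1, so a_2 = 4.
  14 = 14*1 + 0, so a_3 = 14.
so x = [3; 2, 4, 14].
Convergents (p_i = a_i*p_{i-1} + p_{i-2}, q_i = a_i*q_{i-1} + q_{i-2} with p_{-2}=0, p_{-1}=1, q_{-2}=1, q_{-1}=0), until the denominator exceeds 53:
  i=0: a_0=3, p_0 = 3*1 + 0 = 3, q_0 = 3*0 + 1 = 1.
  i=1: a_1=2, p_1 = 2*3 + 1 = 7, q_1 = 2*1 + 0 = 2.
  i=2: a_2=4, p_2 = 4*7 + 3 = 31, q_2 = 4*2 + 1 = 9.
  i=3: a_3=14, p_3 = 14*31 + 7 = 441, q_3 = 14*9 + 2 = 128.
q_3 = 128 > 53, so the last convergent with denominator <= 53 is p_2/q_2 = 31/9.
The closest fraction with denominator <= 53 is either p_2/q_2 or the intermediate fraction (k*p_2 + p_1)/(k*q_2 + q_1) with the largest k >= 1 whose denominator stays <= 53; these approach x as k grows, and every other convergent or intermediate fraction in range is farther away.
Largest k: floor((53 - q_1)/q_2) = floor((53 - 2)/9) = 5.
That gives (5*31 + 7)/(5*9 + 2) = 162/47.
Compare the errors: |x - 31/9| = |441*9 - 31*128|/(128*9) = 1/1152, and |x - 162/47| = |441*47 - 162*128|/(128*47) = 9/6016.
Cross-multiplying, 1*6016 = 6016 < 10368 = 9*1152, so 1/1152 is smaller: the convergent 31/9 is closer to x than 162/47.

31/9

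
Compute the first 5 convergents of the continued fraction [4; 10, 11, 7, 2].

4/1, 41/10, 455/111, 3226/787, 6907/1685

Using the convergent recurrence p_i = a_i*p_{i-1} + p_{i-2}, q_i = a_i*q_{i-1} + q_{i-2} with p_{-2}=0, p_{-1}=1, q_{-2}=1, q_{-1}=0:
  i=0: a_0=4, p_0 = 4*1 + 0 = 4, q_0 = 4*0 + 1 = 1.
  i=1: a_1=10, p_1 = 10*4 + 1 = 41, q_1 = 10*1 + 0 = 10.
  i=2: a_2=11, p_2 = 11*41 + 4 = 455, q_2 = 11*10 + 1 = 111.
  i=3: a_3=7, p_3 = 7*455 + 41 = 3226, q_3 = 7*111 + 10 = 787.
  i=4: a_4=2, p_4 = 2*3226 + 455 = 6907, q_4 = 2*787 + 111 = 1685.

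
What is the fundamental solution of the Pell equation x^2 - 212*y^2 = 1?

First expand sqrt(212) as a continued fraction. With x_i = (sqrt(212) + m_i)/d_i and (m_0, d_0) = (0, 1): a_0 = floor(sqrt(212)) = 14, since 14^2 = 196 <= 212 < 225 = 15^2.
Iterate m_{i+1} = d_i*a_i - m_i, d_{i+1} = (212 - m_{i+1}^2)/d_i, a_{i+1} = floor((a_0 + m_{i+1})/d_{i+1}):
  m_1 = 1*14 - 0 = 14, d_1 = (212 - 14^2)/1 = 16/1 = 16, a_1 = floor((14 + 14)/16) = 1.
  m_2 = 16*1 - 14 = 2, d_2 = (212 - 2^2)/16 = 208/16 = 13, a_2 = floor((14 + 2)/13) = 1.
  m_3 = 13*1 - 2 = 11, d_3 = (212 - 11^2)/13 = 91/13 = 7, a_3 = floor((14 + 11)/7) = 3.
  m_4 = 7*3 - 11 = 10, d_4 = (212 - 10^2)/7 = 112/7 = 16, a_4 = floor((14 + 10)/16) = 1.
  m_5 = 16*1 - 10 = 6, d_5 = (212 - 6^2)/16 = 176/16 = 11, a_5 = floor((14 + 6)/11) = 1.
  m_6 = 11*1 - 6 = 5, d_6 = (212 - 5^2)/11 = 187/11 = 17, a_6 = floor((14 + 5)/17) = 1.
  m_7 = 17*1 - 5 = 12, d_7 = (212 - 12^2)/17 = 68/17 = 4, a_7 = floor((14 + 12)/4) = 6.
  m_8 = 4*6 - 12 = 12, d_8 = (212 - 12^2)/4 = 68/4 = 17, a_8 = floor((14 + 12)/17) = 1.
  m_9 = 17*1 - 12 = 5, d_9 = (212 - 5^2)/17 = 187/17 = 11, a_9 = floor((14 + 5)/11) = 1.
  m_10 = 11*1 - 5 = 6, d_10 = (212 - 6^2)/11 = 176/11 = 16, a_10 = floor((14 + 6)/16) = 1.
  m_11 = 16*1 - 6 = 10, d_11 = (212 - 10^2)/16 = 112/16 = 7, a_11 = floor((14 + 10)/7) = 3.
  m_12 = 7*3 - 10 = 11, d_12 = (212 - 11^2)/7 = 91/7 = 13, a_12 = floor((14 + 11)/13) = 1.
  m_13 = 13*1 - 11 = 2, d_13 = (212 - 2^2)/13 = 208/13 = 16, a_13 = floor((14 + 2)/16) = 1.
  m_14 = 16*1 - 2 = 14, d_14 = (212 - 14^2)/16 = 16/16 = 1, a_14 = floor((14 + 14)/1) = 28.
  m_15 = 1*28 - 14 = 14, d_15 = (212 - 14^2)/1 = 16/1 = 16: (m_15, d_15) = (m_1, d_1) = (14, 16), so from here the quotients repeat a_1, ..., a_14; the period length is 14.
So sqrt(212) = [14; (1, 1, 3, 1, 1, 1, 6, 1, 1, 1, 3, 1, 1, 28)] with period length k = 14.
k is even, so the fundamental solution of x^2 - 212y^2 = 1 is (p_{k-1}, q_{k-1}) = (p_13, q_13); compute convergents through index 13.
Convergents (p_i = a_i*p_{i-1} + p_{i-2}, q_i = a_i*q_{i-1} + q_{i-2} with p_{-2}=0, p_{-1}=1, q_{-2}=1, q_{-1}=0):
  i=0: a_0=14, p_0 = 14*1 + 0 = 14, q_0 = 14*0 + 1 = 1.
  i=1: a_1=1, p_1 = 1*14 + 1 = 15, q_1 = 1*1 + 0 = 1.
  i=2: a_2=1, p_2 = 1*15 + 14 = 29, q_2 = 1*1 + 1 = 2.
  i=3: a_3=3, p_3 = 3*29 + 15 = 102, q_3 = 3*2 + 1 = 7.
  i=4: a_4=1, p_4 = 1*102 + 29 = 131, q_4 = 1*7 + 2 = 9.
  i=5: a_5=1, p_5 = 1*131 + 102 = 233, q_5 = 1*9 + 7 = 16.
  i=6: a_6=1, p_6 = 1*233 + 131 = 364, q_6 = 1*16 + 9 = 25.
  i=7: a_7=6, p_7 = 6*364 + 233 = 2417, q_7 = 6*25 + 16 = 166.
  i=8: a_8=1, p_8 = 1*2417 + 364 = 2781, q_8 = 1*166 + 25 = 191.
  i=9: a_9=1, p_9 = 1*2781 + 2417 = 5198, q_9 = 1*191 + 166 = 357.
  i=10: a_10=1, p_10 = 1*5198 + 2781 = 7979, q_10 = 1*357 + 191 = 548.
  i=11: a_11=3, p_11 = 3*7979 + 5198 = 29135, q_11 = 3*548 + 357 = 2001.
  i=12: a_12=1, p_12 = 1*29135 + 7979 = 37114, q_12 = 1*2001 + 548 = 2549.
  i=13: a_13=1, p_13 = 1*37114 + 29135 = 66249, q_13 = 1*2549 + 2001 = 4550.
Check: 66249^2 - 212*4550^2 = 4388930001 - 4388930000 = 1, so (x, y) = (66249, 4550) solves the equation, and by the theorem it is the least positive solution.

(x, y) = (66249, 4550)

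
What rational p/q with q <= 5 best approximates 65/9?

Expand x = 65/9 as a continued fraction with the Euclidean algorithm:
  65 = 7*9 + 2, so a_0 = 7.
  9 = 4*2 + 1, so a_1 = 4.
  2 = 2*1 + 0, so a_2 = 2.
so x = [7; 4, 2].
Convergents (p_i = a_i*p_{i-1} + p_{i-2}, q_i = a_i*q_{i-1} + q_{i-2} with p_{-2}=0, p_{-1}=1, q_{-2}=1, q_{-1}=0), until the denominator exceeds 5:
  i=0: a_0=7, p_0 = 7*1 + 0 = 7, q_0 = 7*0 + 1 = 1.
  i=1: a_1=4, p_1 = 4*7 + 1 = 29, q_1 = 4*1 + 0 = 4.
  i=2: a_2=2, p_2 = 2*29 + 7 = 65, q_2 = 2*4 + 1 = 9.
q_2 = 9 > 5, so the last convergent with denominator <= 5 is p_1/q_1 = 29/4.
The closest fraction with denominator <= 5 is either p_1/q_1 or the intermediate fraction (k*p_1 + p_0)/(k*q_1 + q_0) with the largest k >= 1 whose denominator stays <= 5; these approach x as k grows, and every other convergent or intermediate fraction in range is farther away.
Largest k: floor((5 - q_0)/q_1) = floor((5 - 1)/4) = 1.
That gives (1*29 + 7)/(1*4 + 1) = 36/5.
Compare the errors: |x - 29/4| = |65*4 - 29*9|/(9*4) = 1/36, and |x - 36/5| = |65*5 - 36*9|/(9*5) = 1/45.
Cross-multiplying, 1*36 = 36 < 45 = 1*45, so 1/45 is smaller: the intermediate fraction 36/5 is closer to x than 29/4.

36/5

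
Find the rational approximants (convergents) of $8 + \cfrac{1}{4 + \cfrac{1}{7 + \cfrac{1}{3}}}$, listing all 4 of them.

Using the convergent recurrence p_i = a_i*p_{i-1} + p_{i-2}, q_i = a_i*q_{i-1} + q_{i-2} with p_{-2}=0, p_{-1}=1, q_{-2}=1, q_{-1}=0:
  i=0: a_0=8, p_0 = 8*1 + 0 = 8, q_0 = 8*0 + 1 = 1.
  i=1: a_1=4, p_1 = 4*8 + 1 = 33, q_1 = 4*1 + 0 = 4.
  i=2: a_2=7, p_2 = 7*33 + 8 = 239, q_2 = 7*4 + 1 = 29.
  i=3: a_3=3, p_3 = 3*239 + 33 = 750, q_3 = 3*29 + 4 = 91.

8/1, 33/4, 239/29, 750/91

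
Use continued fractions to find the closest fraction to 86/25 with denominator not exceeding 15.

31/9

Expand x = 86/25 as a continued fraction with the Euclidean algorithm:
  86 = 3*25 + 11, so a_0 = 3.
  25 = 2*11 + 3, so a_1 = 2.
  11 = 3*3 + 2, so a_2 = 3.
  3 = 1*2 + 1, so a_3 = 1.
  2 = 2*1 + 0, so a_4 = 2.
so x = [3; 2, 3, 1, 2].
Convergents (p_i = a_i*p_{i-1} + p_{i-2}, q_i = a_i*q_{i-1} + q_{i-2} with p_{-2}=0, p_{-1}=1, q_{-2}=1, q_{-1}=0), until the denominator exceeds 15:
  i=0: a_0=3, p_0 = 3*1 + 0 = 3, q_0 = 3*0 + 1 = 1.
  i=1: a_1=2, p_1 = 2*3 + 1 = 7, q_1 = 2*1 + 0 = 2.
  i=2: a_2=3, p_2 = 3*7 + 3 = 24, q_2 = 3*2 + 1 = 7.
  i=3: a_3=1, p_3 = 1*24 + 7 = 31, q_3 = 1*7 + 2 = 9.
  i=4: a_4=2, p_4 = 2*31 + 24 = 86, q_4 = 2*9 + 7 = 25.
q_4 = 25 > 15, so the last convergent with denominator <= 15 is p_3/q_3 = 31/9.
The closest fraction with denominator <= 15 is either p_3/q_3 or the intermediate fraction (k*p_3 + p_2)/(k*q_3 + q_2) with the largest k >= 1 whose denominator stays <= 15; these approach x as k grows, and every other convergent or intermediate fraction in range is farther away.
Largest k: floor((15 - q_2)/q_3) = floor((15 - 7)/9) = 0.
Since k = 0, no intermediate fraction beyond p_3/q_3 has denominator <= 15, so the convergent 31/9 is the closest (its error is |86*9 - 31*25|/(25*9) = 1/225).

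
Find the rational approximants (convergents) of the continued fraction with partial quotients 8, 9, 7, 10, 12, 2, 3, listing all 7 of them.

8/1, 73/9, 519/64, 5263/649, 63675/7852, 132613/16353, 461514/56911

Using the convergent recurrence p_i = a_i*p_{i-1} + p_{i-2}, q_i = a_i*q_{i-1} + q_{i-2} with p_{-2}=0, p_{-1}=1, q_{-2}=1, q_{-1}=0:
  i=0: a_0=8, p_0 = 8*1 + 0 = 8, q_0 = 8*0 + 1 = 1.
  i=1: a_1=9, p_1 = 9*8 + 1 = 73, q_1 = 9*1 + 0 = 9.
  i=2: a_2=7, p_2 = 7*73 + 8 = 519, q_2 = 7*9 + 1 = 64.
  i=3: a_3=10, p_3 = 10*519 + 73 = 5263, q_3 = 10*64 + 9 = 649.
  i=4: a_4=12, p_4 = 12*5263 + 519 = 63675, q_4 = 12*649 + 64 = 7852.
  i=5: a_5=2, p_5 = 2*63675 + 5263 = 132613, q_5 = 2*7852 + 649 = 16353.
  i=6: a_6=3, p_6 = 3*132613 + 63675 = 461514, q_6 = 3*16353 + 7852 = 56911.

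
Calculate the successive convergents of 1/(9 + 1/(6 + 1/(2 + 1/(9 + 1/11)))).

Using the convergent recurrence p_i = a_i*p_{i-1} + p_{i-2}, q_i = a_i*q_{i-1} + q_{i-2} with p_{-2}=0, p_{-1}=1, q_{-2}=1, q_{-1}=0:
  i=0: a_0=0, p_0 = 0*1 + 0 = 0, q_0 = 0*0 + 1 = 1.
  i=1: a_1=9, p_1 = 9*0 + 1 = 1, q_1 = 9*1 + 0 = 9.
  i=2: a_2=6, p_2 = 6*1 + 0 = 6, q_2 = 6*9 + 1 = 55.
  i=3: a_3=2, p_3 = 2*6 + 1 = 13, q_3 = 2*55 + 9 = 119.
  i=4: a_4=9, p_4 = 9*13 + 6 = 123, q_4 = 9*119 + 55 = 1126.
  i=5: a_5=11, p_5 = 11*123 + 13 = 1366, q_5 = 11*1126 + 119 = 12505.

0/1, 1/9, 6/55, 13/119, 123/1126, 1366/12505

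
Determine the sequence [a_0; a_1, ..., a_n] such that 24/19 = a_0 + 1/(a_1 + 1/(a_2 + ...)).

[1; 3, 1, 4]

Run the Euclidean algorithm on 24 and 19; the successive quotients are the partial quotients a_0, a_1, ... (each step inverts the fractional part left over by the previous one):
  24 = 1*19 + 5, so a_0 = 1.
  19 = 3*5 + 4, so a_1 = 3.
  5 = 1*4 + 1, so a_2 = 1.
  4 = 4*1 + 0, so a_3 = 4.
The remainder reaches 0 after 4 divisions, so the expansion has 4 partial quotients, read off in order.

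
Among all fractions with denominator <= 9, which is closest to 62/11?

45/8

Expand x = 62/11 as a continued fraction with the Euclidean algorithm:
  62 = 5*11 + 7, so a_0 = 5.
  11 = 1*7 + 4, so a_1 = 1.
  7 = 1*4 + 3, so a_2 = 1.
  4 = 1*3 + 1, so a_3 = 1.
  3 = 3*1 + 0, so a_4 = 3.
so x = [5; 1, 1, 1, 3].
Convergents (p_i = a_i*p_{i-1} + p_{i-2}, q_i = a_i*q_{i-1} + q_{i-2} with p_{-2}=0, p_{-1}=1, q_{-2}=1, q_{-1}=0), until the denominator exceeds 9:
  i=0: a_0=5, p_0 = 5*1 + 0 = 5, q_0 = 5*0 + 1 = 1.
  i=1: a_1=1, p_1 = 1*5 + 1 = 6, q_1 = 1*1 + 0 = 1.
  i=2: a_2=1, p_2 = 1*6 + 5 = 11, q_2 = 1*1 + 1 = 2.
  i=3: a_3=1, p_3 = 1*11 + 6 = 17, q_3 = 1*2 + 1 = 3.
  i=4: a_4=3, p_4 = 3*17 + 11 = 62, q_4 = 3*3 + 2 = 11.
q_4 = 11 > 9, so the last convergent with denominator <= 9 is p_3/q_3 = 17/3.
The closest fraction with denominator <= 9 is either p_3/q_3 or the intermediate fraction (k*p_3 + p_2)/(k*q_3 + q_2) with the largest k >= 1 whose denominator stays <= 9; these approach x as k grows, and every other convergent or intermediate fraction in range is farther away.
Largest k: floor((9 - q_2)/q_3) = floor((9 - 2)/3) = 2.
That gives (2*17 + 11)/(2*3 + 2) = 45/8.
Compare the errors: |x - 17/3| = |62*3 - 17*11|/(11*3) = 1/33, and |x - 45/8| = |62*8 - 45*11|/(11*8) = 1/88.
Cross-multiplying, 1*33 = 33 < 88 = 1*88, so 1/88 is smaller: the intermediate fraction 45/8 is closer to x than 17/3.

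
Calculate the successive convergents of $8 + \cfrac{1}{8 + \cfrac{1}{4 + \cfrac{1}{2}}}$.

Using the convergent recurrence p_i = a_i*p_{i-1} + p_{i-2}, q_i = a_i*q_{i-1} + q_{i-2} with p_{-2}=0, p_{-1}=1, q_{-2}=1, q_{-1}=0:
  i=0: a_0=8, p_0 = 8*1 + 0 = 8, q_0 = 8*0 + 1 = 1.
  i=1: a_1=8, p_1 = 8*8 + 1 = 65, q_1 = 8*1 + 0 = 8.
  i=2: a_2=4, p_2 = 4*65 + 8 = 268, q_2 = 4*8 + 1 = 33.
  i=3: a_3=2, p_3 = 2*268 + 65 = 601, q_3 = 2*33 + 8 = 74.

8/1, 65/8, 268/33, 601/74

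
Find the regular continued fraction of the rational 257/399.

[0; 1, 1, 1, 4, 3, 1, 6]

Run the Euclidean algorithm on 257 and 399; the successive quotients are the partial quotients a_0, a_1, ... (each step inverts the fractional part left over by the previous one):
  257 = 0*399 + 257, so a_0 = 0.
  399 = 1*257 + 142, so a_1 = 1.
  257 = 1*142 + 115, so a_2 = 1.
  142 = 1*115 + 27, so a_3 = 1.
  115 = 4*27 + 7, so a_4 = 4.
  27 = 3*7 + 6, so a_5 = 3.
  7 = 1*6 + 1, so a_6 = 1.
  6 = 6*1 + 0, so a_7 = 6.
The remainder reaches 0 after 8 divisions, so the expansion has 8 partial quotients, read off in order.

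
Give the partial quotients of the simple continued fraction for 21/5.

Run the Euclidean algorithm on 21 and 5; the successive quotients are the partial quotients a_0, a_1, ... (each step inverts the fractional part left over by the previous one):
  21 = 4*5 + 1, so a_0 = 4.
  5 = 5*1 + 0, so a_1 = 5.
The remainder reaches 0 after 2 divisions, so the expansion has 2 partial quotients, read off in order.

[4; 5]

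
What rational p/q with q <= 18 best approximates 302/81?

Expand x = 302/81 as a continued fraction with the Euclidean algorithm:
  302 = 3*81 + 59, so a_0 = 3.
  81 = 1*59 + 22, so a_1 = 1.
  59 = 2*22 + 15, so a_2 = 2.
  22 = 1*15 + 7, so a_3 = 1.
  15 = 2*7 + 1, so a_4 = 2.
  7 = 7*1 + 0, so a_5 = 7.
so x = [3; 1, 2, 1, 2, 7].
Convergents (p_i = a_i*p_{i-1} + p_{i-2}, q_i = a_i*q_{i-1} + q_{i-2} with p_{-2}=0, p_{-1}=1, q_{-2}=1, q_{-1}=0), until the denominator exceeds 18:
  i=0: a_0=3, p_0 = 3*1 + 0 = 3, q_0 = 3*0 + 1 = 1.
  i=1: a_1=1, p_1 = 1*3 + 1 = 4, q_1 = 1*1 + 0 = 1.
  i=2: a_2=2, p_2 = 2*4 + 3 = 11, q_2 = 2*1 + 1 = 3.
  i=3: a_3=1, p_3 = 1*11 + 4 = 15, q_3 = 1*3 + 1 = 4.
  i=4: a_4=2, p_4 = 2*15 + 11 = 41, q_4 = 2*4 + 3 = 11.
  i=5: a_5=7, p_5 = 7*41 + 15 = 302, q_5 = 7*11 + 4 = 81.
q_5 = 81 > 18, so the last convergent with denominator <= 18 is p_4/q_4 = 41/11.
The closest fraction with denominator <= 18 is either p_4/q_4 or the intermediate fraction (k*p_4 + p_3)/(k*q_4 + q_3) with the largest k >= 1 whose denominator stays <= 18; these approach x as k grows, and every other convergent or intermediate fraction in range is farther away.
Largest k: floor((18 - q_3)/q_4) = floor((18 - 4)/11) = 1.
That gives (1*41 + 15)/(1*11 + 4) = 56/15.
Compare the errors: |x - 41/11| = |302*11 - 41*81|/(81*11) = 1/891, and |x - 56/15| = |302*15 - 56*81|/(81*15) = 6/1215.
Cross-multiplying, 1*1215 = 1215 < 5346 = 6*891, so 1/891 is smaller: the convergent 41/11 is closer to x than 56/15.

41/11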